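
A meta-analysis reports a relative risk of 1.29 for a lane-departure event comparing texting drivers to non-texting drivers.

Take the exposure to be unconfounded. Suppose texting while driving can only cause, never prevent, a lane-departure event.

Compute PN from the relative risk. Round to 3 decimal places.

PN ≈ 0.225

Under exogeneity and monotonicity, PN = (RR − 1) / RR = 1 − 1/RR.
PN = (1.29 − 1) / 1.29 = 0.29 / 1.29 ≈ 0.2248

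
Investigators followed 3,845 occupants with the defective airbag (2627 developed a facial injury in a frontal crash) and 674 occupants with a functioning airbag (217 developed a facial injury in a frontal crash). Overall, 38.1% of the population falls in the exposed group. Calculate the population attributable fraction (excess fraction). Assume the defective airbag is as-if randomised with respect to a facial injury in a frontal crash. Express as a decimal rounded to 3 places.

PAF ≈ 0.299

p₁ = P(outcome | exposed) = 2627/3845 = 0.68322
p₀ = P(outcome | unexposed) = 217/674 = 0.32196
Overall risk P(Y=1) = π·p₁ + (1−π)·p₀ = 0.381×0.68322 + 0.619×0.32196 = 0.4596.
Under exogeneity, PAF = [P(Y=1) − p₀] / P(Y=1).
PAF = (0.4596 − 0.32196) / 0.4596 ≈ 0.2995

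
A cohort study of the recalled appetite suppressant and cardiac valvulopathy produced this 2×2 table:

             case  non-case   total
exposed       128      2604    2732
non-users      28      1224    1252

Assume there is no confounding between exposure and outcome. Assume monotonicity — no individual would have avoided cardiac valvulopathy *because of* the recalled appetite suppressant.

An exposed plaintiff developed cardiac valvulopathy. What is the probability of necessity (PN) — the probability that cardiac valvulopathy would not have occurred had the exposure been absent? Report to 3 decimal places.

PN ≈ 0.523

p₁ = P(outcome | exposed) = 128/2732 = 0.046852
p₀ = P(outcome | unexposed) = 28/1252 = 0.022364
Under exogeneity and monotonicity, PN = (p₁ − p₀)/p₁.
PN = (0.046852 − 0.022364) / 0.046852 ≈ 0.5227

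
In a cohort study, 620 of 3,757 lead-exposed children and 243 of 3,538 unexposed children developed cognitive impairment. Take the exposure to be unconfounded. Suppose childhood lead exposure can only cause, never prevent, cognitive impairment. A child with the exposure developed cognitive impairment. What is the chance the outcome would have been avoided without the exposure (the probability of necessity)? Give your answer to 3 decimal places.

p₁ = P(outcome | exposed) = 620/3757 = 0.16503
p₀ = P(outcome | unexposed) = 243/3538 = 0.068683
Under exogeneity and monotonicity, PN = (p₁ − p₀) / p₁.
PN = (0.16503 − 0.068683) / 0.16503 = 0.096342 / 0.16503 ≈ 0.5838

PN ≈ 0.584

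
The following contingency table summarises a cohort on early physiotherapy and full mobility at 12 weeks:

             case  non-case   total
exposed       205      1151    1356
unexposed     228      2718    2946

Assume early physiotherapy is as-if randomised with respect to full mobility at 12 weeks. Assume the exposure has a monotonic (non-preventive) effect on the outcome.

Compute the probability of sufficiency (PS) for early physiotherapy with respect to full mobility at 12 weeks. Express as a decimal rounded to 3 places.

p₁ = P(outcome | exposed) = 205/1356 = 0.15118
p₀ = P(outcome | unexposed) = 228/2946 = 0.077393
Under exogeneity and monotonicity, PS = (p₁ − p₀) / (1 − p₀).
PS = (0.15118 − 0.077393) / (1 − 0.077393) = 0.073787 / 0.92261 ≈ 0.0800

PS ≈ 0.080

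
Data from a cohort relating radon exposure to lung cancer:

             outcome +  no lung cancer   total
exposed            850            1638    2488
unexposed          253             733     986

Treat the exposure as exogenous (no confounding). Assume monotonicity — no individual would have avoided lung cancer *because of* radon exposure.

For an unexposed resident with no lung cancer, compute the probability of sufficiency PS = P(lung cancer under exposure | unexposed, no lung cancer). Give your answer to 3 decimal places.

PS ≈ 0.114

p₁ = P(outcome | exposed) = 850/2488 = 0.34164
p₀ = P(outcome | unexposed) = 253/986 = 0.25659
Under exogeneity and monotonicity, PS = (p₁ − p₀)/(1 − p₀).
PS = (0.34164 − 0.25659) / 0.74341 ≈ 0.1144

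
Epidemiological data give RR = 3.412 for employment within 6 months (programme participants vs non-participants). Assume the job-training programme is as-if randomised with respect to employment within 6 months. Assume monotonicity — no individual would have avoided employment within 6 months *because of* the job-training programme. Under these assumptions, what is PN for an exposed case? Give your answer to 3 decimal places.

Under exogeneity and monotonicity, PN = (RR − 1) / RR = 1 − 1/RR.
PN = (3.412 − 1) / 3.412 = 2.412 / 3.412 ≈ 0.7069

PN ≈ 0.707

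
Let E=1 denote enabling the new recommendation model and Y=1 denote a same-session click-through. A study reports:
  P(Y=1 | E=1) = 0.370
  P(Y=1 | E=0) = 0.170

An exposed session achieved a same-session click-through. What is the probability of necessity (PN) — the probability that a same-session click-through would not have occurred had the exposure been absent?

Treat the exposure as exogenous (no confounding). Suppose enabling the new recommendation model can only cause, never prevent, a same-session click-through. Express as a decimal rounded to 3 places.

PN ≈ 0.541

Let p₁ = 0.37, p₀ = 0.17.
Under exogeneity and monotonicity, PN = (p₁ − p₀) / p₁.
PN = (0.37 − 0.17) / 0.37 = 0.2 / 0.37 ≈ 0.5405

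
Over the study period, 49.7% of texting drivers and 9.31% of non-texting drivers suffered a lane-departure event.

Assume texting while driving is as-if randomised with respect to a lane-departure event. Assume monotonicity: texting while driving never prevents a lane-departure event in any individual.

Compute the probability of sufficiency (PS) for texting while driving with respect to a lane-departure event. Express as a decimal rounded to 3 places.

PS ≈ 0.445

p₁ = 0.497, p₀ = 0.0931.
Under exogeneity and monotonicity, PS = (p₁ − p₀) / (1 − p₀).
PS = (0.497 − 0.0931) / (1 − 0.0931) = 0.4039 / 0.9069 ≈ 0.4454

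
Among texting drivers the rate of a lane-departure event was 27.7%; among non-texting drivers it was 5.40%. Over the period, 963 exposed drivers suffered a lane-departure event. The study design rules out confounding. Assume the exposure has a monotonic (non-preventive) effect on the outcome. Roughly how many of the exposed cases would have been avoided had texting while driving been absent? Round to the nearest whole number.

p₁ = 0.277, p₀ = 0.054.
PN = (p₁ − p₀)/p₁ = (0.277 − 0.054) / 0.277 ≈ 0.80505.
Attributable cases ≈ PN × (exposed cases) = 0.80505 × 963 ≈ 775.27.

about 775 cases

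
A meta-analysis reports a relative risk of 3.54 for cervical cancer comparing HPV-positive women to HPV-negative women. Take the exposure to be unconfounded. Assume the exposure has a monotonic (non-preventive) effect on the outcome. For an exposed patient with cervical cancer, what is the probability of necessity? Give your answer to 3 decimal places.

Under exogeneity and monotonicity, PN = (RR − 1) / RR = 1 − 1/RR.
PN = (3.54 − 1) / 3.54 = 2.54 / 3.54 ≈ 0.7175

PN ≈ 0.718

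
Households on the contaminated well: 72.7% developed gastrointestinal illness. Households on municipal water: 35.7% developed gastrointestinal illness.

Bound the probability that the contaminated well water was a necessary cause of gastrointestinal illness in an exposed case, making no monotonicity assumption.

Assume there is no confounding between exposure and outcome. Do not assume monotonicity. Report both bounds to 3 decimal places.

0.509 ≤ PN ≤ 0.884

p₁ = 0.727, p₀ = 0.357.
Under exogeneity alone the bounds on PN are max{0,(p₁−p₀)/p₁} ≤ PN ≤ min{1,(1−p₀)/p₁}.
  lower = (p₁ − p₀)/p₁ = 0.37 / 0.727 ≈ 0.5089
  upper = min{1, (1 − p₀)/p₁} = 0.643 / 0.727 ≈ 0.8845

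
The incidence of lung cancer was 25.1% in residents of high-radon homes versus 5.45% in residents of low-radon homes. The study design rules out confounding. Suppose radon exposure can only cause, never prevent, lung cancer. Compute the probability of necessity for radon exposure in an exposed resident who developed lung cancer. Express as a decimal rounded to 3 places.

PN ≈ 0.783

p₁ = 0.251, p₀ = 0.0545.
Under exogeneity and monotonicity, PN = (p₁ − p₀) / p₁.
PN = (0.251 − 0.0545) / 0.251 = 0.1965 / 0.251 ≈ 0.7829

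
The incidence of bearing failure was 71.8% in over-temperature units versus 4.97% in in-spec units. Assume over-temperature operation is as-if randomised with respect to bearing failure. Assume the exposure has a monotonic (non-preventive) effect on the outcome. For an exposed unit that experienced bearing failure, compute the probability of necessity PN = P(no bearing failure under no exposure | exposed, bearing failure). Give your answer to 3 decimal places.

PN ≈ 0.931

p₁ = 0.718, p₀ = 0.0497.
Under exogeneity and monotonicity, PN = (p₁ − p₀) / p₁.
PN = (0.718 − 0.0497) / 0.718 = 0.6683 / 0.718 ≈ 0.9308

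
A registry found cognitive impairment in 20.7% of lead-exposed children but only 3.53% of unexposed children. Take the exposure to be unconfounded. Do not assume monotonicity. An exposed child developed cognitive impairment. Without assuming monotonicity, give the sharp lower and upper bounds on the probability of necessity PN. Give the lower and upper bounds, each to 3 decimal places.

0.829 ≤ PN ≤ 1.000

p₁ = 0.207, p₀ = 0.0353.
Under exogeneity alone the bounds on PN are max{0,(p₁−p₀)/p₁} ≤ PN ≤ min{1,(1−p₀)/p₁}.
  lower = (p₁ − p₀)/p₁ = 0.1717 / 0.207 ≈ 0.8295
  upper = min{1, (1 − p₀)/p₁} = 0.9647 / 0.207 ≈ 4.6604 → capped at 1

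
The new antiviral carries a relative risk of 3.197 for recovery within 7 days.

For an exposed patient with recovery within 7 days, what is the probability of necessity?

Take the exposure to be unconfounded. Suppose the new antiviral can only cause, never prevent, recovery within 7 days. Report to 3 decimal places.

Under exogeneity and monotonicity, PN = (RR − 1) / RR = 1 − 1/RR.
PN = (3.197 − 1) / 3.197 = 2.197 / 3.197 ≈ 0.6872

PN ≈ 0.687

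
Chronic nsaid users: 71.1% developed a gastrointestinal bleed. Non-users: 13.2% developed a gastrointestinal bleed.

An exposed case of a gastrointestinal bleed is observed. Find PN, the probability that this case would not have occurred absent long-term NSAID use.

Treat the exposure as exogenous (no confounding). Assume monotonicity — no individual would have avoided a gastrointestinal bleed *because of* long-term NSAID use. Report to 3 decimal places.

PN ≈ 0.814

p₁ = 0.711, p₀ = 0.132.
Under exogeneity and monotonicity, PN = (p₁ − p₀) / p₁.
PN = (0.711 − 0.132) / 0.711 = 0.579 / 0.711 ≈ 0.8143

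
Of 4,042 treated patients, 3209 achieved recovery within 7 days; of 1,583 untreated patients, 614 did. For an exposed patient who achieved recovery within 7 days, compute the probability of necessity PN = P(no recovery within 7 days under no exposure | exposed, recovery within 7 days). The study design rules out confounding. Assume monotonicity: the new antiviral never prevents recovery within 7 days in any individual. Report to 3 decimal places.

p₁ = P(outcome | exposed) = 3209/4042 = 0.79391
p₀ = P(outcome | unexposed) = 614/1583 = 0.38787
Under exogeneity and monotonicity, PN = (p₁ − p₀) / p₁.
PN = (0.79391 − 0.38787) / 0.79391 = 0.40604 / 0.79391 ≈ 0.5114

PN ≈ 0.511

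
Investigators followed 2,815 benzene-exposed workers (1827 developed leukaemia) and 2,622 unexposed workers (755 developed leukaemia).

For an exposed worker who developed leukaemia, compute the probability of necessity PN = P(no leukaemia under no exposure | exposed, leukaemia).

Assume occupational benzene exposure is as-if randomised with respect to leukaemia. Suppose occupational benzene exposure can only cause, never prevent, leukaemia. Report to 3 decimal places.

PN ≈ 0.556

p₁ = P(outcome | exposed) = 1827/2815 = 0.64902
p₀ = P(outcome | unexposed) = 755/2622 = 0.28795
Under exogeneity and monotonicity, PN = (p₁ − p₀) / p₁.
PN = (0.64902 − 0.28795) / 0.64902 = 0.36107 / 0.64902 ≈ 0.5563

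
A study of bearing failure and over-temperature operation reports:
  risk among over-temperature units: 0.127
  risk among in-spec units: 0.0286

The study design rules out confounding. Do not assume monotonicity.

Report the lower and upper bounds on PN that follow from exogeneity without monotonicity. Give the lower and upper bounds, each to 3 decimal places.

Let p₁ = 0.127, p₀ = 0.0286.
Under exogeneity alone the bounds on PN are max{0,(p₁−p₀)/p₁} ≤ PN ≤ min{1,(1−p₀)/p₁}.
  lower = (p₁ − p₀)/p₁ = 0.0984 / 0.127 ≈ 0.7748
  upper = min{1, (1 − p₀)/p₁} = 0.9714 / 0.127 ≈ 7.6488 → capped at 1

0.775 ≤ PN ≤ 1.000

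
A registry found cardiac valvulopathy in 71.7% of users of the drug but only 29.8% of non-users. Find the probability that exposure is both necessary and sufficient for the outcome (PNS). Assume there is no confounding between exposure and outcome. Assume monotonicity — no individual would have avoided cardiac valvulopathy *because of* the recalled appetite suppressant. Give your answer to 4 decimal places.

p₁ = 0.717, p₀ = 0.298.
Under exogeneity and monotonicity, PNS = p₁ − p₀.
PNS = 0.717 − 0.298 = 0.419

PNS ≈ 0.4190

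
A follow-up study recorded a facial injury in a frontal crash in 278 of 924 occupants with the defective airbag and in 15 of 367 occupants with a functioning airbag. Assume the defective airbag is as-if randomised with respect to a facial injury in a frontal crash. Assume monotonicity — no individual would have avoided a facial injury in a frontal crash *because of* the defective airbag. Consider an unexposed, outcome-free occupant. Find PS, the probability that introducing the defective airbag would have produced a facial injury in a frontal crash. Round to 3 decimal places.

PS ≈ 0.271

p₁ = P(outcome | exposed) = 278/924 = 0.30087
p₀ = P(outcome | unexposed) = 15/367 = 0.040872
Under exogeneity and monotonicity, PS = (p₁ − p₀) / (1 − p₀).
PS = (0.30087 − 0.040872) / (1 − 0.040872) = 0.25999 / 0.95913 ≈ 0.2711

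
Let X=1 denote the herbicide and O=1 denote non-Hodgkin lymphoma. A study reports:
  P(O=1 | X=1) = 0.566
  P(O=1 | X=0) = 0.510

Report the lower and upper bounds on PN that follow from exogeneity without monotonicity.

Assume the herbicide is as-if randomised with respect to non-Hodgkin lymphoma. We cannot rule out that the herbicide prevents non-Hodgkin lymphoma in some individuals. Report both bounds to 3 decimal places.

0.099 ≤ PN ≤ 0.866

Let p₁ = 0.566, p₀ = 0.51.
Under exogeneity alone the bounds on PN are max{0,(p₁−p₀)/p₁} ≤ PN ≤ min{1,(1−p₀)/p₁}.
  lower = (p₁ − p₀)/p₁ = 0.056 / 0.566 ≈ 0.0989
  upper = min{1, (1 − p₀)/p₁} = 0.49 / 0.566 ≈ 0.8657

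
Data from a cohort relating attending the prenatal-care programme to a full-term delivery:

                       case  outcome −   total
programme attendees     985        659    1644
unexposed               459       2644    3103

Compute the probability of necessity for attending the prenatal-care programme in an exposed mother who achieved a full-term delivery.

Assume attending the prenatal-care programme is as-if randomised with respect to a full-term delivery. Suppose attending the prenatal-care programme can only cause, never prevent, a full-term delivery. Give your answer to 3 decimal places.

p₁ = P(outcome | exposed) = 985/1644 = 0.59915
p₀ = P(outcome | unexposed) = 459/3103 = 0.14792
Under exogeneity and monotonicity, PN = (p₁ − p₀)/p₁.
PN = (0.59915 − 0.14792) / 0.59915 ≈ 0.7531

PN ≈ 0.753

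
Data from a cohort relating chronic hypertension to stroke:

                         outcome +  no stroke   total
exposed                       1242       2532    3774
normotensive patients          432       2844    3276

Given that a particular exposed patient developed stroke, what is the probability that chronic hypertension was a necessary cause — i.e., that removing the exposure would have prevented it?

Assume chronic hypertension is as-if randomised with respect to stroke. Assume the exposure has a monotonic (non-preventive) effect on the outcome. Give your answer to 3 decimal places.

p₁ = P(outcome | exposed) = 1242/3774 = 0.32909
p₀ = P(outcome | unexposed) = 432/3276 = 0.13187
Under exogeneity and monotonicity, PN = (p₁ − p₀) / p₁.
PN = (0.32909 − 0.13187) / 0.32909 = 0.19723 / 0.32909 ≈ 0.5993

PN ≈ 0.599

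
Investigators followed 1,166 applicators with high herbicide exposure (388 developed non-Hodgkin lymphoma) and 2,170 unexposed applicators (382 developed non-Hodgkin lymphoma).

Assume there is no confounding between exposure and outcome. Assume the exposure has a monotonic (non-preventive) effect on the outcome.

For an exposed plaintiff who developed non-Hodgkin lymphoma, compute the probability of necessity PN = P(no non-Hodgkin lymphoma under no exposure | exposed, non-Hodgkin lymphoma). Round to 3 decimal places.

p₁ = P(outcome | exposed) = 388/1166 = 0.33276
p₀ = P(outcome | unexposed) = 382/2170 = 0.17604
Under exogeneity and monotonicity, PN = (p₁ − p₀) / p₁.
PN = (0.33276 − 0.17604) / 0.33276 = 0.15672 / 0.33276 ≈ 0.4710

PN ≈ 0.471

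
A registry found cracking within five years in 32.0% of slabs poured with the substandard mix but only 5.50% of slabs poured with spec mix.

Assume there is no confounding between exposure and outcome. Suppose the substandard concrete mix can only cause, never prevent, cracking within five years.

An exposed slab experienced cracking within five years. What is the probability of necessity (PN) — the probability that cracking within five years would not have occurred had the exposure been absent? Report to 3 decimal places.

p₁ = 0.32, p₀ = 0.055.
Under exogeneity and monotonicity, PN = (p₁ − p₀) / p₁.
PN = (0.32 − 0.055) / 0.32 = 0.265 / 0.32 ≈ 0.8281

PN ≈ 0.828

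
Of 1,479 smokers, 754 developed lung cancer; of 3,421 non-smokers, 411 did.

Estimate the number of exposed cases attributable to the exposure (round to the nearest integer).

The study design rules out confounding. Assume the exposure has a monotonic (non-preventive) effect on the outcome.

about 576 cases

p₁ = P(outcome | exposed) = 754/1479 = 0.5098
p₀ = P(outcome | unexposed) = 411/3421 = 0.12014
PN = (p₁ − p₀)/p₁ = (0.5098 − 0.12014) / 0.5098 ≈ 0.76434.
Attributable cases ≈ PN × (exposed cases) = 0.76434 × 754 ≈ 576.31.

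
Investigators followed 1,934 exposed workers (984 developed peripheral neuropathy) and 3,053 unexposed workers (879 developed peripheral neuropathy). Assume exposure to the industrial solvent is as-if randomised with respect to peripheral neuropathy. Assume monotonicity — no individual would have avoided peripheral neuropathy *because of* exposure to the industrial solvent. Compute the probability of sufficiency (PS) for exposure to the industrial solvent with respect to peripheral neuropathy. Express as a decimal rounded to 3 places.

PS ≈ 0.310

p₁ = P(outcome | exposed) = 984/1934 = 0.50879
p₀ = P(outcome | unexposed) = 879/3053 = 0.28791
Under exogeneity and monotonicity, PS = (p₁ − p₀) / (1 − p₀).
PS = (0.50879 − 0.28791) / (1 − 0.28791) = 0.22088 / 0.71209 ≈ 0.3102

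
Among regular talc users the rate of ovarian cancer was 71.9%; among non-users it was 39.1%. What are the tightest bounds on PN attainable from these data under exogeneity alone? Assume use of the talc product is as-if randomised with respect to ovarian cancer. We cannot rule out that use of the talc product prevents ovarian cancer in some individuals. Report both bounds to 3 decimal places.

p₁ = 0.719, p₀ = 0.391.
Under exogeneity alone the bounds on PN are max{0,(p₁−p₀)/p₁} ≤ PN ≤ min{1,(1−p₀)/p₁}.
  lower = (p₁ − p₀)/p₁ = 0.328 / 0.719 ≈ 0.4562
  upper = min{1, (1 − p₀)/p₁} = 0.609 / 0.719 ≈ 0.8470

0.456 ≤ PN ≤ 0.847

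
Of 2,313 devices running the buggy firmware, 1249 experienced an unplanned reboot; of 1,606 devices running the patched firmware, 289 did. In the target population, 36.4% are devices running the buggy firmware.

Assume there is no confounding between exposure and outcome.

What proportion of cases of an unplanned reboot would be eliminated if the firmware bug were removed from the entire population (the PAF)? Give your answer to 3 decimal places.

PAF ≈ 0.421

p₁ = P(outcome | exposed) = 1249/2313 = 0.53999
p₀ = P(outcome | unexposed) = 289/1606 = 0.17995
Overall risk P(Y=1) = π·p₁ + (1−π)·p₀ = 0.364×0.53999 + 0.636×0.17995 = 0.31101.
Under exogeneity, PAF = [P(Y=1) − p₀] / P(Y=1).
PAF = (0.31101 − 0.17995) / 0.31101 ≈ 0.4214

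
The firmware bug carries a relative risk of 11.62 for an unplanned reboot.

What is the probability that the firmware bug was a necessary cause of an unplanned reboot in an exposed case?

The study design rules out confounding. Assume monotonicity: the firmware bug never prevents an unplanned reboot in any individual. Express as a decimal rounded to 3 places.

PN ≈ 0.914

Under exogeneity and monotonicity, PN = (RR − 1) / RR = 1 − 1/RR.
PN = (11.62 − 1) / 11.62 = 10.62 / 11.62 ≈ 0.9139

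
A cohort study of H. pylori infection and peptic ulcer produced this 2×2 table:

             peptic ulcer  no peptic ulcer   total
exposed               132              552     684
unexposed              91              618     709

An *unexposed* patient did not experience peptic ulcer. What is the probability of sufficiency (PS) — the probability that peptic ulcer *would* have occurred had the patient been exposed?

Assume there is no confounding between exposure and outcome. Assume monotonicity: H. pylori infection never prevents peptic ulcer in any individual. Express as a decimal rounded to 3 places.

PS ≈ 0.074

p₁ = P(outcome | exposed) = 132/684 = 0.19298
p₀ = P(outcome | unexposed) = 91/709 = 0.12835
Under exogeneity and monotonicity, PS = (p₁ − p₀)/(1 − p₀).
PS = (0.19298 − 0.12835) / 0.87165 ≈ 0.0741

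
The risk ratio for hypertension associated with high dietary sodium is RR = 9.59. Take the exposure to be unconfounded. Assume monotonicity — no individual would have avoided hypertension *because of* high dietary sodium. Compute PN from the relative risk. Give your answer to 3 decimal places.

Under exogeneity and monotonicity, PN = (RR − 1) / RR = 1 − 1/RR.
PN = (9.59 − 1) / 9.59 = 8.59 / 9.59 ≈ 0.8957

PN ≈ 0.896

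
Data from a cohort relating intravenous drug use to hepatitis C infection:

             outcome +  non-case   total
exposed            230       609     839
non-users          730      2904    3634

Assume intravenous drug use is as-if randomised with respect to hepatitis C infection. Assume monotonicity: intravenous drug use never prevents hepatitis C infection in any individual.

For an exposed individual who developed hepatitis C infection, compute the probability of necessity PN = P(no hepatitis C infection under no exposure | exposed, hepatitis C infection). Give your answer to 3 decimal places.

PN ≈ 0.267

p₁ = P(outcome | exposed) = 230/839 = 0.27414
p₀ = P(outcome | unexposed) = 730/3634 = 0.20088
Under exogeneity and monotonicity, PN = (p₁ − p₀) / p₁.
PN = (0.27414 − 0.20088) / 0.27414 = 0.073255 / 0.27414 ≈ 0.2672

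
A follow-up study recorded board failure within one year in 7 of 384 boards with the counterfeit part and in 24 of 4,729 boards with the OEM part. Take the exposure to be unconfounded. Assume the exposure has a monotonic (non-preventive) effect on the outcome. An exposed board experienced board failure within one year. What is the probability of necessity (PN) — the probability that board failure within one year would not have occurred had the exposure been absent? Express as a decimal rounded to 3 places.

PN ≈ 0.722

p₁ = P(outcome | exposed) = 7/384 = 0.018229
p₀ = P(outcome | unexposed) = 24/4729 = 0.0050751
Under exogeneity and monotonicity, PN = (p₁ − p₀) / p₁.
PN = (0.018229 − 0.0050751) / 0.018229 = 0.013154 / 0.018229 ≈ 0.7216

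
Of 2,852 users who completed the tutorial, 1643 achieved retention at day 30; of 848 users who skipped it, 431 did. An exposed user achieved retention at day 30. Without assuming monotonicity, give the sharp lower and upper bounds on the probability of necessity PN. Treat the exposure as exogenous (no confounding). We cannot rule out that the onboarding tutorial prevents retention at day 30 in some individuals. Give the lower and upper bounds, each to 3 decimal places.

0.118 ≤ PN ≤ 0.854

p₁ = P(outcome | exposed) = 1643/2852 = 0.57609
p₀ = P(outcome | unexposed) = 431/848 = 0.50825
Under exogeneity alone the bounds on PN are max{0,(p₁−p₀)/p₁} ≤ PN ≤ min{1,(1−p₀)/p₁}.
  lower = (p₁ − p₀)/p₁ = 0.067832 / 0.57609 ≈ 0.1177
  upper = min{1, (1 − p₀)/p₁} = 0.49175 / 0.57609 ≈ 0.8536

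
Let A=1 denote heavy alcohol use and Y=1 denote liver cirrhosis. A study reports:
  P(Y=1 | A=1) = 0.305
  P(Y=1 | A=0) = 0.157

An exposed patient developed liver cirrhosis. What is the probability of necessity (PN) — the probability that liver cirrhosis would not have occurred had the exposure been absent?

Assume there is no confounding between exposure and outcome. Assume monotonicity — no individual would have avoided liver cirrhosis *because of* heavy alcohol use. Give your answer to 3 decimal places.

Let p₁ = 0.305, p₀ = 0.157.
Under exogeneity and monotonicity, PN = (p₁ − p₀) / p₁.
PN = (0.305 − 0.157) / 0.305 = 0.148 / 0.305 ≈ 0.4852

PN ≈ 0.485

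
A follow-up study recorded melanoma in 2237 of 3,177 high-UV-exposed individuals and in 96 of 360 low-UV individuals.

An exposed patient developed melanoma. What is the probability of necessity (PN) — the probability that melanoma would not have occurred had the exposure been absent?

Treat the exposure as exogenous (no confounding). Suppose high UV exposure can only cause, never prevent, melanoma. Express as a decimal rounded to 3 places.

PN ≈ 0.621

p₁ = P(outcome | exposed) = 2237/3177 = 0.70412
p₀ = P(outcome | unexposed) = 96/360 = 0.26667
Under exogeneity and monotonicity, PN = (p₁ − p₀) / p₁.
PN = (0.70412 − 0.26667) / 0.70412 = 0.43746 / 0.70412 ≈ 0.6213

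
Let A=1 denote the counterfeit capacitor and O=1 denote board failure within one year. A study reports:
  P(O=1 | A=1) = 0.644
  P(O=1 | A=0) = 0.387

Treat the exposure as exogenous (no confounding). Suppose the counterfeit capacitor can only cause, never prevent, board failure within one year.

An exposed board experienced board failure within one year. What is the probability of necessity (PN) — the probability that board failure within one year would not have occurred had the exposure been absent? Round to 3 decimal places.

PN ≈ 0.399

Let p₁ = 0.644, p₀ = 0.387.
Under exogeneity and monotonicity, PN = (p₁ − p₀) / p₁.
PN = (0.644 − 0.387) / 0.644 = 0.257 / 0.644 ≈ 0.3991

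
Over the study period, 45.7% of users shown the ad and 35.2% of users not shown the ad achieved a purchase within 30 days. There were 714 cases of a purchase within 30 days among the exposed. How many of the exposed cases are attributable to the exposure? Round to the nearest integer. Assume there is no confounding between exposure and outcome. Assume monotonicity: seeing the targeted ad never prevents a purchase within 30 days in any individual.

p₁ = 0.457, p₀ = 0.352.
PN = (p₁ − p₀)/p₁ = (0.457 − 0.352) / 0.457 ≈ 0.22976.
Attributable cases ≈ PN × (exposed cases) = 0.22976 × 714 ≈ 164.05.

about 164 cases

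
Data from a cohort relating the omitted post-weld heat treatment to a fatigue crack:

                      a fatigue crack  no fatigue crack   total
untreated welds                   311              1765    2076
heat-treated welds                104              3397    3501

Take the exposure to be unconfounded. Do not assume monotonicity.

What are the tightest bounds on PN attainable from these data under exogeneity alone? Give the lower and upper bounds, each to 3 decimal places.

p₁ = P(outcome | exposed) = 311/2076 = 0.14981
p₀ = P(outcome | unexposed) = 104/3501 = 0.029706
Under exogeneity alone the bounds on PN are max{0,(p₁−p₀)/p₁} ≤ PN ≤ min{1,(1−p₀)/p₁}.
  lower = (p₁ − p₀)/p₁ = 0.1201 / 0.14981 ≈ 0.8017
  upper = min{1, (1 − p₀)/p₁} = 0.97029 / 0.14981 ≈ 6.4769 → capped at 1

0.802 ≤ PN ≤ 1.000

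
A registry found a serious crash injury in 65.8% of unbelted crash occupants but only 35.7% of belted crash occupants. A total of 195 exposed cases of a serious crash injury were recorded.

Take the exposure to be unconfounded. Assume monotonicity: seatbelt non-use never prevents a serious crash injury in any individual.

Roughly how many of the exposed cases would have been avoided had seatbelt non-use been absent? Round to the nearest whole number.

p₁ = 0.658, p₀ = 0.357.
PN = (p₁ − p₀)/p₁ = (0.658 − 0.357) / 0.658 ≈ 0.45745.
Attributable cases ≈ PN × (exposed cases) = 0.45745 × 195 ≈ 89.20.

about 89 cases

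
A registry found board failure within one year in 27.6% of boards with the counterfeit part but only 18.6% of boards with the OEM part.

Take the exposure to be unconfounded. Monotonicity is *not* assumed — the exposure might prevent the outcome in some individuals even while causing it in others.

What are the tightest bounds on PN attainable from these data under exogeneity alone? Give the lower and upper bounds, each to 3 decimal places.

p₁ = 0.276, p₀ = 0.186.
Under exogeneity alone the bounds on PN are max{0,(p₁−p₀)/p₁} ≤ PN ≤ min{1,(1−p₀)/p₁}.
  lower = (p₁ − p₀)/p₁ = 0.09 / 0.276 ≈ 0.3261
  upper = min{1, (1 − p₀)/p₁} = 0.814 / 0.276 ≈ 2.9493 → capped at 1

0.326 ≤ PN ≤ 1.000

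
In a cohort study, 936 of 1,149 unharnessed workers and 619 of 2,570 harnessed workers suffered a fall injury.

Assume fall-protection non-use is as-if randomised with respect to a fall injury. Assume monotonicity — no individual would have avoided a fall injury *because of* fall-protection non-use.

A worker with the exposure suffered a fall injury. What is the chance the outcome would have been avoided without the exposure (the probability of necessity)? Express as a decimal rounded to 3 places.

p₁ = P(outcome | exposed) = 936/1149 = 0.81462
p₀ = P(outcome | unexposed) = 619/2570 = 0.24086
Under exogeneity and monotonicity, PN = (p₁ − p₀) / p₁.
PN = (0.81462 − 0.24086) / 0.81462 = 0.57377 / 0.81462 ≈ 0.7043

PN ≈ 0.704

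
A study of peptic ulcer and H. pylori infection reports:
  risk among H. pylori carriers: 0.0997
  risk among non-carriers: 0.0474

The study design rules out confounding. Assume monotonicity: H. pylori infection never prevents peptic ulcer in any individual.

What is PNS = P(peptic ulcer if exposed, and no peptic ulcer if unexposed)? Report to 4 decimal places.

Let p₁ = 0.0997, p₀ = 0.0474.
Under exogeneity and monotonicity, PNS = p₁ − p₀.
PNS = 0.0997 − 0.0474 = 0.0523

PNS ≈ 0.0523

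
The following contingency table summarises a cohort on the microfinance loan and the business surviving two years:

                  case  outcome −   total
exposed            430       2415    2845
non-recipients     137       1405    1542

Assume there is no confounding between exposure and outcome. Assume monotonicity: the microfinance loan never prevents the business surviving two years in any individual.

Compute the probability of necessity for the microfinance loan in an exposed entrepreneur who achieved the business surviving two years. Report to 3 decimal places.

p₁ = P(outcome | exposed) = 430/2845 = 0.15114
p₀ = P(outcome | unexposed) = 137/1542 = 0.088846
Under exogeneity and monotonicity, PN = (p₁ − p₀) / p₁.
PN = (0.15114 − 0.088846) / 0.15114 = 0.062297 / 0.15114 ≈ 0.4122

PN ≈ 0.412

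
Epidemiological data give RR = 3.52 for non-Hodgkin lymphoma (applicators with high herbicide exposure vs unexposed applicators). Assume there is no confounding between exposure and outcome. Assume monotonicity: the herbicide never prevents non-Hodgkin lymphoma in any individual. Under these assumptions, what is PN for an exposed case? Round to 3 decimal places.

PN ≈ 0.716

Under exogeneity and monotonicity, PN = (RR − 1) / RR = 1 − 1/RR.
PN = (3.52 − 1) / 3.52 = 2.52 / 3.52 ≈ 0.7159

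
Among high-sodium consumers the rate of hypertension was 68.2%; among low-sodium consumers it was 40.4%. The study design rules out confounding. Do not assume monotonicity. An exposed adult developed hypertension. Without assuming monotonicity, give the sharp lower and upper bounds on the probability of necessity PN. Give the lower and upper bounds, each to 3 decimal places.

0.408 ≤ PN ≤ 0.874

p₁ = 0.682, p₀ = 0.404.
Under exogeneity alone the bounds on PN are max{0,(p₁−p₀)/p₁} ≤ PN ≤ min{1,(1−p₀)/p₁}.
  lower = (p₁ − p₀)/p₁ = 0.278 / 0.682 ≈ 0.4076
  upper = min{1, (1 − p₀)/p₁} = 0.596 / 0.682 ≈ 0.8739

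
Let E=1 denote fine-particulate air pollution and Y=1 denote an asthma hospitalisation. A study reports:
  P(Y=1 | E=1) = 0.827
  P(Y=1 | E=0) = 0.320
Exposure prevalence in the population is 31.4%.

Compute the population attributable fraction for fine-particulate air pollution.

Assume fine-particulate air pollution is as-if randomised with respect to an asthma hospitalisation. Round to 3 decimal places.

PAF ≈ 0.332

Let p₁ = 0.827, p₀ = 0.32.
Overall risk P(Y=1) = π·p₁ + (1−π)·p₀ = 0.314×0.827 + 0.686×0.32 = 0.4792.
Under exogeneity, PAF = [P(Y=1) − p₀] / P(Y=1).
PAF = (0.4792 − 0.32) / 0.4792 ≈ 0.3322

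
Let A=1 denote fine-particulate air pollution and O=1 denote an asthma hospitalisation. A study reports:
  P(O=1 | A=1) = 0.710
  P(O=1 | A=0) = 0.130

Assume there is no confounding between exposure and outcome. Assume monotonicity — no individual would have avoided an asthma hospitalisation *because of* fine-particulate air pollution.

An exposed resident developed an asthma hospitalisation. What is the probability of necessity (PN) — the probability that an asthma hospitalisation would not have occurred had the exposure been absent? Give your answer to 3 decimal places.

Let p₁ = 0.71, p₀ = 0.13.
Under exogeneity and monotonicity, PN = (p₁ − p₀) / p₁.
PN = (0.71 − 0.13) / 0.71 = 0.58 / 0.71 ≈ 0.8169

PN ≈ 0.817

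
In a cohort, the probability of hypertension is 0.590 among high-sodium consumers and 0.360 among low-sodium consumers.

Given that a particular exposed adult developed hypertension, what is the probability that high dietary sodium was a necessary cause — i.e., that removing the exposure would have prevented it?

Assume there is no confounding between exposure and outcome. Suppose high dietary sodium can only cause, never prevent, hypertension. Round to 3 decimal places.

PN ≈ 0.390

Let p₁ = 0.59, p₀ = 0.36.
Under exogeneity and monotonicity, PN = (p₁ − p₀) / p₁.
PN = (0.59 − 0.36) / 0.59 = 0.23 / 0.59 ≈ 0.3898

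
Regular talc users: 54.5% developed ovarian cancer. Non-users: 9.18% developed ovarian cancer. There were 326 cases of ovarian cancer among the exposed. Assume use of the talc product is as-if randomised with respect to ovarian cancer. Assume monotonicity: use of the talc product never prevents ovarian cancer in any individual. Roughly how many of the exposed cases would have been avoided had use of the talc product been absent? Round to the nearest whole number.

p₁ = 0.545, p₀ = 0.0918.
PN = (p₁ − p₀)/p₁ = (0.545 − 0.0918) / 0.545 ≈ 0.83156.
Attributable cases ≈ PN × (exposed cases) = 0.83156 × 326 ≈ 271.09.

about 271 cases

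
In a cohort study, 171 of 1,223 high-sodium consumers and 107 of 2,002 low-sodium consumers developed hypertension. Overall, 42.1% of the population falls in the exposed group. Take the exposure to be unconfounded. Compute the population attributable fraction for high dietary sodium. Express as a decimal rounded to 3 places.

PAF ≈ 0.405

p₁ = P(outcome | exposed) = 171/1223 = 0.13982
p₀ = P(outcome | unexposed) = 107/2002 = 0.053447
Overall risk P(Y=1) = π·p₁ + (1−π)·p₀ = 0.421×0.13982 + 0.579×0.053447 = 0.08981.
Under exogeneity, PAF = [P(Y=1) − p₀] / P(Y=1).
PAF = (0.08981 − 0.053447) / 0.08981 ≈ 0.4049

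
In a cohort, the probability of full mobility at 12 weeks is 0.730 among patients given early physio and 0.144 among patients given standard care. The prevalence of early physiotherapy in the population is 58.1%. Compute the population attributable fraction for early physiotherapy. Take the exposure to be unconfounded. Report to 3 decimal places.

Let p₁ = 0.73, p₀ = 0.144.
Overall risk P(Y=1) = π·p₁ + (1−π)·p₀ = 0.581×0.73 + 0.419×0.144 = 0.48447.
Under exogeneity, PAF = [P(Y=1) − p₀] / P(Y=1).
PAF = (0.48447 − 0.144) / 0.48447 ≈ 0.7028

PAF ≈ 0.703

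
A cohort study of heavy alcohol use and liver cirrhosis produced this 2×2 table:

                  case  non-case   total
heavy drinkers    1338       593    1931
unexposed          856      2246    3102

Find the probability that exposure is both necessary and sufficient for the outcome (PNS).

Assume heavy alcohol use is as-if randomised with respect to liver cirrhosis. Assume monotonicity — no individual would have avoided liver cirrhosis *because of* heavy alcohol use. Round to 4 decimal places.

PNS ≈ 0.4170

p₁ = P(outcome | exposed) = 1338/1931 = 0.69291
p₀ = P(outcome | unexposed) = 856/3102 = 0.27595
Under exogeneity and monotonicity, PNS = p₁ − p₀.
PNS = 0.69291 − 0.27595 = 0.41695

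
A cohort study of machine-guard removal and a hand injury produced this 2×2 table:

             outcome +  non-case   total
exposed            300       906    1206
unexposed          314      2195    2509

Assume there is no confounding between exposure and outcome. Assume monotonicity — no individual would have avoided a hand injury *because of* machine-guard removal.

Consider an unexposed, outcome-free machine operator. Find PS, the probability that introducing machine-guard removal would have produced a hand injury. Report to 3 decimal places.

p₁ = P(outcome | exposed) = 300/1206 = 0.24876
p₀ = P(outcome | unexposed) = 314/2509 = 0.12515
Under exogeneity and monotonicity, PS = (p₁ − p₀) / (1 − p₀).
PS = (0.24876 − 0.12515) / (1 − 0.12515) = 0.12361 / 0.87485 ≈ 0.1413

PS ≈ 0.141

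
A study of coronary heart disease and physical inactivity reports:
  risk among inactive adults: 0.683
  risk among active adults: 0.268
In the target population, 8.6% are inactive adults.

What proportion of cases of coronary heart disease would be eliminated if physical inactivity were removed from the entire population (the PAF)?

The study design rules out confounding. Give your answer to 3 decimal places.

PAF ≈ 0.118

Let p₁ = 0.683, p₀ = 0.268.
Overall risk P(Y=1) = π·p₁ + (1−π)·p₀ = 0.086×0.683 + 0.914×0.268 = 0.30369.
Under exogeneity, PAF = [P(Y=1) − p₀] / P(Y=1).
PAF = (0.30369 − 0.268) / 0.30369 ≈ 0.1175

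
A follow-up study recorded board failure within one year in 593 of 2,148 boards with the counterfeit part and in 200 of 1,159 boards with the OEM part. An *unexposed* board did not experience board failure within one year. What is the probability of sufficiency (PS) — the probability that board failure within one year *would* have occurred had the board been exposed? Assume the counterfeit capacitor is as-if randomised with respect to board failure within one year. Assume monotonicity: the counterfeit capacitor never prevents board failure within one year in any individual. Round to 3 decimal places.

p₁ = P(outcome | exposed) = 593/2148 = 0.27607
p₀ = P(outcome | unexposed) = 200/1159 = 0.17256
Under exogeneity and monotonicity, PS = (p₁ − p₀) / (1 − p₀).
PS = (0.27607 − 0.17256) / (1 − 0.17256) = 0.10351 / 0.82744 ≈ 0.1251

PS ≈ 0.125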